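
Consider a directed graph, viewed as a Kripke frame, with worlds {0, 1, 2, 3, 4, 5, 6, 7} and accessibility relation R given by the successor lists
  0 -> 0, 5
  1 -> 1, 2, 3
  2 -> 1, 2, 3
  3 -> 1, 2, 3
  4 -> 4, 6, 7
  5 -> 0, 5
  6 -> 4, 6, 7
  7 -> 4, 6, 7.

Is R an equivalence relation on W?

Reflexive: yes — every world is R-related to itself.
Symmetric: yes — every pair in R has its reverse in R.
Transitive: yes — every two-step R-path is closed by a direct edge.
So R is an equivalence relation.

Yes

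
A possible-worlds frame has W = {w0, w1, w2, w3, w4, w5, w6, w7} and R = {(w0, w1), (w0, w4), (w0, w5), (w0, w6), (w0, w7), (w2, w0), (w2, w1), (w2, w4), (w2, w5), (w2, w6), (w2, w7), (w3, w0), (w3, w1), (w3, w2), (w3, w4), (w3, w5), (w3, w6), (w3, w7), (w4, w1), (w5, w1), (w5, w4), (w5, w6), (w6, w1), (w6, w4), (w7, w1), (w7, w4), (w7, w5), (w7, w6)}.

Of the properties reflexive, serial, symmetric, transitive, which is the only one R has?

Reflexive: no — w0 is not related to itself.
Serial: no — w1 has no R-successor.
Symmetric: no — w0 R w1 but not w1 R w0.
Transitive: yes — every two-step R-path is closed by a direct edge.
Only transitive holds.

transitive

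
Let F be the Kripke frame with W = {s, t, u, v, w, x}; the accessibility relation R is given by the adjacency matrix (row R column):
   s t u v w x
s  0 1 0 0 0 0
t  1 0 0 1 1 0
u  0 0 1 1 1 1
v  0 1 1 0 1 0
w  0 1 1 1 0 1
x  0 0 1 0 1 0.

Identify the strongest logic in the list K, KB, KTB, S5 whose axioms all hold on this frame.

KB

Symmetric (axiom B): yes — every pair in R has its reverse in R.
Reflexive (axiom T): no — s is not related to itself.
Euclidean (axiom 5): no — t R s and t R v, but not s R v.
So F validates K, KB; KTB would additionally require R to be reflexive. The strongest is KB.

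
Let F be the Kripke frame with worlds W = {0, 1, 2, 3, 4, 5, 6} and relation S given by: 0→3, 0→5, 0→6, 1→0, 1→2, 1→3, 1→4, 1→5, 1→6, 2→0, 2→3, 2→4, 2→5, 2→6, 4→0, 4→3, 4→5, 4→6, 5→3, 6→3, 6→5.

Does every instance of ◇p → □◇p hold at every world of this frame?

By correspondence theory, 5 is valid on a frame iff S is Euclidean.
Euclidean: no — 0 S 3 and 0 S 5, but not 3 S 5.

No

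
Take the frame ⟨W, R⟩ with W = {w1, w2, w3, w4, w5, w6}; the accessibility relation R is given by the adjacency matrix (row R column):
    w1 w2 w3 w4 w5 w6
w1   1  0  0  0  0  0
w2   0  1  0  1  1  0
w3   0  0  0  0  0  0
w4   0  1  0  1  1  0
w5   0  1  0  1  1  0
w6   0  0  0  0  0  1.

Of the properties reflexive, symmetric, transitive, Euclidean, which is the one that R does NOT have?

reflexive

Reflexive: no — w3 is not related to itself.
Symmetric: yes — every pair in R has its reverse in R.
Transitive: yes — every two-step R-path is closed by a direct edge.
Euclidean: yes — any two successors of a common world are R-related.
Only reflexive fails.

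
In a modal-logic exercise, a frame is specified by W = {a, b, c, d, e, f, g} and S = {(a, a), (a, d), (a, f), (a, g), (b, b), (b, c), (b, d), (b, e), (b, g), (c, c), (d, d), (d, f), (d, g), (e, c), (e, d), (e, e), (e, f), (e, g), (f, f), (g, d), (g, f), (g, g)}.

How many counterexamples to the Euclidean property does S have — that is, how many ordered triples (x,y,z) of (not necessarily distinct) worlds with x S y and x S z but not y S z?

32

Enumerating: (a,d,a), (a,f,a), (a,f,d), (a,f,g), (a,g,a), (b,c,b), (b,c,d), (b,c,e), (b,c,g), (b,d,b), (b,d,c), (b,d,e), … and 20 more.
Total: 32.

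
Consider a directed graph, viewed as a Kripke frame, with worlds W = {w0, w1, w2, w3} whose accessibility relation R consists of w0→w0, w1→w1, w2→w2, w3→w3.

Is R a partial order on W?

Reflexive: yes — every world is R-related to itself.
Transitive: yes — every two-step R-path is closed by a direct edge.
Antisymmetric: yes — no distinct pair is related both ways.
So R is a partial order.

Yes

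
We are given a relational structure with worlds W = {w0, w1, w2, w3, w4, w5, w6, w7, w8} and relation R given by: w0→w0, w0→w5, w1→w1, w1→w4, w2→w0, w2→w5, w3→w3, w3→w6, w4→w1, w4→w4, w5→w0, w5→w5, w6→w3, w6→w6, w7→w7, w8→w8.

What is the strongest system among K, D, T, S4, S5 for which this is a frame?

Serial (axiom D): yes — every world has a successor (e.g. w0 R w0).
Reflexive (axiom T): no — w2 is not related to itself.
Transitive (axiom 4): yes — every two-step R-path is closed by a direct edge.
Euclidean (axiom 5): yes — any two successors of a common world are R-related.
So F validates K, D; T would additionally require R to be reflexive. The strongest is D.

D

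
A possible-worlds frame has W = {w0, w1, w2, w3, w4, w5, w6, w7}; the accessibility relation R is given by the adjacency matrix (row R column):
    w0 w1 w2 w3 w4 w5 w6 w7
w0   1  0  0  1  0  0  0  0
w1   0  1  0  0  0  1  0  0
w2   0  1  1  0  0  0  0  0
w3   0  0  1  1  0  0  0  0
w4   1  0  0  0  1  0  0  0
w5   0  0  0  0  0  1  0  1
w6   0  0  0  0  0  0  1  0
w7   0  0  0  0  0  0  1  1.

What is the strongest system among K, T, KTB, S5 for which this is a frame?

Reflexive (axiom T): yes — every world is R-related to itself.
Symmetric (axiom B): no — w0 R w3 but not w3 R w0.
Euclidean (axiom 5): no — w0 R w3 and w0 R w0, but not w3 R w0.
So F validates K, T; KTB would additionally require R to be symmetric. The strongest is T.

T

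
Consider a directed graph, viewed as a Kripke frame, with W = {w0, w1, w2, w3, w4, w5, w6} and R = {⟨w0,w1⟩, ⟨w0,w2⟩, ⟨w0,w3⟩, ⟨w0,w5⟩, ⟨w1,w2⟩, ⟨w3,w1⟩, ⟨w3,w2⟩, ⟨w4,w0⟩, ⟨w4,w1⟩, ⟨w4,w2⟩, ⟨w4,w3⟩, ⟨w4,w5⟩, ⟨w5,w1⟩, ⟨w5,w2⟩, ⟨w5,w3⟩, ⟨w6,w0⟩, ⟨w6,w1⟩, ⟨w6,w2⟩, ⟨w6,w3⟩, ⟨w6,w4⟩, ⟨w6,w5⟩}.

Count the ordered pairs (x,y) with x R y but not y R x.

21

Enumerating: (w0,w1), (w0,w2), (w0,w3), (w0,w5), (w1,w2), (w3,w1), (w3,w2), (w4,w0), (w4,w1), (w4,w2), (w4,w3), (w4,w5), … and 9 more.
Total: 21.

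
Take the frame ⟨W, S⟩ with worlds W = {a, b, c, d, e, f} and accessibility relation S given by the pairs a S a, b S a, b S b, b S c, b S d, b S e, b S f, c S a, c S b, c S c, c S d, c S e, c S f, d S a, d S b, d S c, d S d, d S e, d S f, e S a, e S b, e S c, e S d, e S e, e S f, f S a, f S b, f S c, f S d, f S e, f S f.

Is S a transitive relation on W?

Yes

Transitive: yes — every two-step S-path is closed by a direct edge.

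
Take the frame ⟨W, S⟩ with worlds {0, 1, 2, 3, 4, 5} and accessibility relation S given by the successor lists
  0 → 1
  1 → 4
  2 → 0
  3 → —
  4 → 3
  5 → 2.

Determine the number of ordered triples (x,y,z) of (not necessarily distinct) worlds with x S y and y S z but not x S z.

Enumerating: (0,1,4), (1,4,3), (2,0,1), (5,2,0).

4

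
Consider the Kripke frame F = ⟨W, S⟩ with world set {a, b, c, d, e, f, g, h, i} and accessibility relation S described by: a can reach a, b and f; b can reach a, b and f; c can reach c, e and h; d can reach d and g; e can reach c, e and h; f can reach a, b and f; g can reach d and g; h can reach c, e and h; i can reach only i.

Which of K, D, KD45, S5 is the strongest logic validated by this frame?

Serial (axiom D): yes — every world has a successor (e.g. a S a).
Euclidean (axiom 5): yes — any two successors of a common world are S-related.
Transitive (axiom 4): yes — every two-step S-path is closed by a direct edge.
Reflexive (axiom T): yes — every world is S-related to itself.
So F validates K, D, KD45, S5. The strongest is S5.

S5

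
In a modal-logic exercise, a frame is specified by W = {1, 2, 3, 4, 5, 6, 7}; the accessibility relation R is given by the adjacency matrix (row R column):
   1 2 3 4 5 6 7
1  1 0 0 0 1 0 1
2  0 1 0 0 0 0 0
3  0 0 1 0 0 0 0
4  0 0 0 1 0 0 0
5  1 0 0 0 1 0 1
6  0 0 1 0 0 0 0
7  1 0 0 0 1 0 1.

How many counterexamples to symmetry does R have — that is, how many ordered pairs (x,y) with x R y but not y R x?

1

Enumerating: (6,3).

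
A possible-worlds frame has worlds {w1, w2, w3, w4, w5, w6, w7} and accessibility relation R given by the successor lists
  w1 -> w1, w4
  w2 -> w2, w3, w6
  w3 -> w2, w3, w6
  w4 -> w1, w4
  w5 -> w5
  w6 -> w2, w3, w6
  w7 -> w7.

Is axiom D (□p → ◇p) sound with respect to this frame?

Yes

By correspondence theory, D is valid on a frame iff R is serial.
Serial: yes — every world has a successor (e.g. w1 R w1).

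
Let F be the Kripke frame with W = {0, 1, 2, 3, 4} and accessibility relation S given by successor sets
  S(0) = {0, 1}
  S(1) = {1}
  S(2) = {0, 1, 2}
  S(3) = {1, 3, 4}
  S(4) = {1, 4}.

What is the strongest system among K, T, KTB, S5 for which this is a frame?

Reflexive (axiom T): yes — every world is S-related to itself.
Symmetric (axiom B): no — 0 S 1 but not 1 S 0.
Euclidean (axiom 5): no — 2 S 1 and 2 S 0, but not 1 S 0.
So F validates K, T; KTB would additionally require S to be symmetric. The strongest is T.

T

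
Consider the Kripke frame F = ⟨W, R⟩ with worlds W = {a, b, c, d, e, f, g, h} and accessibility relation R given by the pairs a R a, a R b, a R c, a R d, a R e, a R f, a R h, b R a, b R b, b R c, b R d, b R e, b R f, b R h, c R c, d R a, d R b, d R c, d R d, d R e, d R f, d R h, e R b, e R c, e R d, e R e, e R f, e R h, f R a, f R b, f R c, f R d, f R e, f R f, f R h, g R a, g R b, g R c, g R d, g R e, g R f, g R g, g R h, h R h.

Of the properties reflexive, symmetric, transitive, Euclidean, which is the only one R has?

Reflexive: yes — every world is R-related to itself.
Symmetric: no — a R c but not c R a.
Transitive: no — e R b and b R a, but not e R a.
Euclidean: no — a R c and a R b, but not c R b.
Only reflexive holds.

reflexive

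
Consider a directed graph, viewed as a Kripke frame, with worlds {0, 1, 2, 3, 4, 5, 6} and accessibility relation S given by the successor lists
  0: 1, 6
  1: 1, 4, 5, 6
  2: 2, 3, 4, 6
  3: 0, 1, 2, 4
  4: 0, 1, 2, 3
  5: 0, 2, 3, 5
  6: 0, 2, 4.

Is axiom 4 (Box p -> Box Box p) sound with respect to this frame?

No

By correspondence theory, 4 is valid on a frame iff S is transitive.
Transitive: no — 0 S 1 and 1 S 4, but not 0 S 4.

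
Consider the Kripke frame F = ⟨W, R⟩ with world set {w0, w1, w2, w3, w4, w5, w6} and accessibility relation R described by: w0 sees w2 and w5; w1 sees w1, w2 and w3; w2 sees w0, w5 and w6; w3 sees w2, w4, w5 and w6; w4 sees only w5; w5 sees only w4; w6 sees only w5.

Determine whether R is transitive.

Transitive: no — w0 R w2 and w2 R w6, but not w0 R w6.

No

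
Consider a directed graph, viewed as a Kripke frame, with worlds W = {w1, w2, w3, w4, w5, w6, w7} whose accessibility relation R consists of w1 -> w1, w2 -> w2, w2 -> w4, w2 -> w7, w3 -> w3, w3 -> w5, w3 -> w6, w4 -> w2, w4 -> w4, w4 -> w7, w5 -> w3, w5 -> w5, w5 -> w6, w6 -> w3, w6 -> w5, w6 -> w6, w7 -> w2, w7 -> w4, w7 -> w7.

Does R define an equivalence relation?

Yes

Reflexive: yes — every world is R-related to itself.
Symmetric: yes — every pair in R has its reverse in R.
Transitive: yes — every two-step R-path is closed by a direct edge.
So R is an equivalence relation.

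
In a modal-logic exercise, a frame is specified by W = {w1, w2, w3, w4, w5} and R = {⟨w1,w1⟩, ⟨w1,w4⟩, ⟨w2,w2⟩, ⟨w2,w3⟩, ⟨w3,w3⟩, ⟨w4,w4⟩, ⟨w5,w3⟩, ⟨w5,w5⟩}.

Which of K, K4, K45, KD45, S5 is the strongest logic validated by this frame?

Transitive (axiom 4): yes — every two-step R-path is closed by a direct edge.
Euclidean (axiom 5): no — w1 R w4 and w1 R w1, but not w4 R w1.
Serial (axiom D): yes — every world has a successor (e.g. w1 R w1).
Reflexive (axiom T): yes — every world is R-related to itself.
So F validates K, K4; K45 would additionally require R to be Euclidean. The strongest is K4.

K4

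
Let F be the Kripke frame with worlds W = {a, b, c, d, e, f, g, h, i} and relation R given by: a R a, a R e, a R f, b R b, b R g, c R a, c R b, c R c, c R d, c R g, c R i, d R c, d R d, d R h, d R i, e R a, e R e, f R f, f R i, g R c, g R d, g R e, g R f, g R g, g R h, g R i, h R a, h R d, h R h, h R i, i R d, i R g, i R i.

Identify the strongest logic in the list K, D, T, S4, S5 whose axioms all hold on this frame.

Serial (axiom D): yes — every world has a successor (e.g. a R a).
Reflexive (axiom T): yes — every world is R-related to itself.
Transitive (axiom 4): no — a R f and f R i, but not a R i.
Euclidean (axiom 5): no — a R e and a R f, but not e R f.
So F validates K, D, T; S4 would additionally require R to be transitive. The strongest is T.

T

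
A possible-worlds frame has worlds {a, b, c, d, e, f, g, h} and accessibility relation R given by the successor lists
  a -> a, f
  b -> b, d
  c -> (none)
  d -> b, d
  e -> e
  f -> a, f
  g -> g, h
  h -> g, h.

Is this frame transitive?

Yes

Transitive: yes — every two-step R-path is closed by a direct edge.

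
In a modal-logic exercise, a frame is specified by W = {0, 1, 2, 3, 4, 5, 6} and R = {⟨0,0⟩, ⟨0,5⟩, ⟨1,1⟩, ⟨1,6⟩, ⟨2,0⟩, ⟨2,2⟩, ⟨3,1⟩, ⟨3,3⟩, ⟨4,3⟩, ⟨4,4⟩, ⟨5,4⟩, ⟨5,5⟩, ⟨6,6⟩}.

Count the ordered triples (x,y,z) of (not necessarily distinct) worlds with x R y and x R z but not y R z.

6

Enumerating: (0,5,0), (1,6,1), (2,0,2), (3,1,3), (4,3,4), (5,4,5).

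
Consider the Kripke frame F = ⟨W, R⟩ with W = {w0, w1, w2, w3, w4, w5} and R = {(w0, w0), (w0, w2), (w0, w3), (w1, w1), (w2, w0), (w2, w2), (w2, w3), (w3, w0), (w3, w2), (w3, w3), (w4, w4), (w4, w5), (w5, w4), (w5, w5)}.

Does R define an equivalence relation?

Yes

Reflexive: yes — every world is R-related to itself.
Symmetric: yes — every pair in R has its reverse in R.
Transitive: yes — every two-step R-path is closed by a direct edge.
So R is an equivalence relation.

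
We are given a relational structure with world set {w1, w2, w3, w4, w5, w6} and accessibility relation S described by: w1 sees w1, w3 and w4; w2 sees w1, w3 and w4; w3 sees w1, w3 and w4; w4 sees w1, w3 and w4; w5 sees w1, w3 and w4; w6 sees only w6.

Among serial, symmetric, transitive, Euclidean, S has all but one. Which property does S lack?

symmetric

Serial: yes — every world has a successor (e.g. w1 S w1).
Symmetric: no — w2 S w1 but not w1 S w2.
Transitive: yes — every two-step S-path is closed by a direct edge.
Euclidean: yes — any two successors of a common world are S-related.
Only symmetric fails.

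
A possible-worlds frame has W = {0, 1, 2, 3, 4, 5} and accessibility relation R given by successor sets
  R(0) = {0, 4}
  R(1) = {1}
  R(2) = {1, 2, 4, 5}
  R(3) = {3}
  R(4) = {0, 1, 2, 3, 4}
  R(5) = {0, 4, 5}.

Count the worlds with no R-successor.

R is serial; there are no such worlds.

0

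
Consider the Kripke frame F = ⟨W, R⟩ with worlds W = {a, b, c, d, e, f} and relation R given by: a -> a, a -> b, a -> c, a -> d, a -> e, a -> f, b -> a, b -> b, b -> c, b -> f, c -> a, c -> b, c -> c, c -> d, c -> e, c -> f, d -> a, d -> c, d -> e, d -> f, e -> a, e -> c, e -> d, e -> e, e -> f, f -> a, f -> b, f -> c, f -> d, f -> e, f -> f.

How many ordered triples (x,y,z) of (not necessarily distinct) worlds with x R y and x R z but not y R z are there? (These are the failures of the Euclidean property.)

16

Enumerating: (a,b,d), (a,b,e), (a,d,b), (a,d,d), (a,e,b), (c,b,d), (c,b,e), (c,d,b), (c,d,d), (c,e,b), (e,d,d), (f,b,d), (f,b,e), (f,d,b), (f,d,d), (f,e,b).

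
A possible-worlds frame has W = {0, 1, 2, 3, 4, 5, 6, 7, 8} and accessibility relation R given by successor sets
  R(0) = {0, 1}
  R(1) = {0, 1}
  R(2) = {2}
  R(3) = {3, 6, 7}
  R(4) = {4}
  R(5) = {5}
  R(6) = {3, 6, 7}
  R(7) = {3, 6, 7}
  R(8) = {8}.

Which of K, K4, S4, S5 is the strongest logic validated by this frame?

Transitive (axiom 4): yes — every two-step R-path is closed by a direct edge.
Reflexive (axiom T): yes — every world is R-related to itself.
Euclidean (axiom 5): yes — any two successors of a common world are R-related.
So F validates K, K4, S4, S5. The strongest is S5.

S5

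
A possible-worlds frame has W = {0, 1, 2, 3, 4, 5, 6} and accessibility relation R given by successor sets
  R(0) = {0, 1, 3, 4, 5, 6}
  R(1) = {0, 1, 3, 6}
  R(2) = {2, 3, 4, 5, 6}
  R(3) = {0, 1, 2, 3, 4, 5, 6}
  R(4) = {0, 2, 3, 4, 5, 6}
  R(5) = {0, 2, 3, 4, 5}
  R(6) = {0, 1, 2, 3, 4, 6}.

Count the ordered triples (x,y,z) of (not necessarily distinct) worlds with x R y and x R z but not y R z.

30

Enumerating: (0,1,4), (0,1,5), (0,4,1), (0,5,1), (0,5,6), (0,6,5), (2,5,6), (2,6,5), (3,0,2), (3,1,2), (3,1,4), (3,1,5), … and 18 more.
Total: 30.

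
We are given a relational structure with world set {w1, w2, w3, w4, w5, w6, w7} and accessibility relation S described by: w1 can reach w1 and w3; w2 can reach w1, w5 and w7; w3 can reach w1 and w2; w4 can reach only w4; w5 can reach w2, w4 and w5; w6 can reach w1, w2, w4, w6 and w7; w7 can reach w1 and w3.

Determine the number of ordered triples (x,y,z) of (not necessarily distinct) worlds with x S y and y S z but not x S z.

14

Enumerating: (w1,w3,w2), (w2,w1,w3), (w2,w5,w2), (w2,w5,w4), (w2,w7,w3), (w3,w1,w3), (w3,w2,w5), (w3,w2,w7), (w5,w2,w1), (w5,w2,w7), (w6,w1,w3), (w6,w2,w5), (w6,w7,w3), (w7,w3,w2).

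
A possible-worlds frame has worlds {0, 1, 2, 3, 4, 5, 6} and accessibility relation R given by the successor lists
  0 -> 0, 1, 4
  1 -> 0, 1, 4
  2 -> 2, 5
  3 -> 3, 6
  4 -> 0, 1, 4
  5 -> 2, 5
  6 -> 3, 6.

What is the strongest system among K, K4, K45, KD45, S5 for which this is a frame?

S5

Transitive (axiom 4): yes — every two-step R-path is closed by a direct edge.
Euclidean (axiom 5): yes — any two successors of a common world are R-related.
Serial (axiom D): yes — every world has a successor (e.g. 0 R 0).
Reflexive (axiom T): yes — every world is R-related to itself.
So F validates K, K4, K45, KD45, S5. The strongest is S5.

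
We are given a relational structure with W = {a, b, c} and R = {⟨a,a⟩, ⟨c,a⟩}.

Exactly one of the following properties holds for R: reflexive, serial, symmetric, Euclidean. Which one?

Reflexive: no — b is not related to itself.
Serial: no — b has no R-successor.
Symmetric: no — c R a but not a R c.
Euclidean: yes — any two successors of a common world are R-related.
Only Euclidean holds.

Euclidean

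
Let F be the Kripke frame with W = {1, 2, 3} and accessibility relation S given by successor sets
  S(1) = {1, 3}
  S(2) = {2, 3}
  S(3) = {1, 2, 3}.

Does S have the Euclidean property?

No

Euclidean: no — 3 S 1 and 3 S 2, but not 1 S 2.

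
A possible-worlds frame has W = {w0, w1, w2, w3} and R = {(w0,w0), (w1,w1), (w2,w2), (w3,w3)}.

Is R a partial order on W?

Yes

Reflexive: yes — every world is R-related to itself.
Transitive: yes — every two-step R-path is closed by a direct edge.
Antisymmetric: yes — no distinct pair is related both ways.
So R is a partial order.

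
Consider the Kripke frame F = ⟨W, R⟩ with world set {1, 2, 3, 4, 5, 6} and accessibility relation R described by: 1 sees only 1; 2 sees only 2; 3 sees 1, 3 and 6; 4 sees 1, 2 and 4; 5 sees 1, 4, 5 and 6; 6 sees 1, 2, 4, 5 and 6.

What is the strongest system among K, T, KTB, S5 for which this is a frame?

Reflexive (axiom T): yes — every world is R-related to itself.
Symmetric (axiom B): no — 3 R 1 but not 1 R 3.
Euclidean (axiom 5): no — 3 R 1 and 3 R 6, but not 1 R 6.
So F validates K, T; KTB would additionally require R to be symmetric. The strongest is T.

T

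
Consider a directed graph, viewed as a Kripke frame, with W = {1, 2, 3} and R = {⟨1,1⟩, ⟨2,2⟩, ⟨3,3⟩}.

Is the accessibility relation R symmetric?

Symmetric: yes — every pair in R has its reverse in R.

Yes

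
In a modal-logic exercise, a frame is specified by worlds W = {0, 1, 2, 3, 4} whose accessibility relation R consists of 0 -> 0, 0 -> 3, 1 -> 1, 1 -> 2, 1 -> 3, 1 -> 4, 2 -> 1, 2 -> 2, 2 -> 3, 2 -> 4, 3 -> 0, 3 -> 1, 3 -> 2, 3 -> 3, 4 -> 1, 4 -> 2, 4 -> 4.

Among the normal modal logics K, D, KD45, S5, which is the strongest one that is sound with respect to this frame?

Serial (axiom D): yes — every world has a successor (e.g. 0 R 0).
Euclidean (axiom 5): no — 1 R 3 and 1 R 4, but not 3 R 4.
Transitive (axiom 4): no — 0 R 3 and 3 R 1, but not 0 R 1.
Reflexive (axiom T): yes — every world is R-related to itself.
So F validates K, D; KD45 would additionally require R to be Euclidean and transitive. The strongest is D.

D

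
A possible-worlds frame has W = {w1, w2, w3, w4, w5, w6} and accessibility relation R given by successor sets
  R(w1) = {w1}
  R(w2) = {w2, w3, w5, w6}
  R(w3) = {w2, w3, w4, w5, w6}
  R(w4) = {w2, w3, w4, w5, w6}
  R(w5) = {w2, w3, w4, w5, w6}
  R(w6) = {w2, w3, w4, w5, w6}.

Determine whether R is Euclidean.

No

Euclidean: no — w3 R w2 and w3 R w4, but not w2 R w4.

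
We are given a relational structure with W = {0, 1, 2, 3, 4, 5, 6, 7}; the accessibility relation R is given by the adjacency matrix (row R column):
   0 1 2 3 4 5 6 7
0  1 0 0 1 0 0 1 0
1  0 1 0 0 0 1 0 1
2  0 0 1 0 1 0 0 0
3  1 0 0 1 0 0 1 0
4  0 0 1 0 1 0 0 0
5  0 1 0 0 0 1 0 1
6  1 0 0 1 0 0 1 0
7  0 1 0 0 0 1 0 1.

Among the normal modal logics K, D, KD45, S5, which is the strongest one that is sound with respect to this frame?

Serial (axiom D): yes — every world has a successor (e.g. 0 R 0).
Euclidean (axiom 5): yes — any two successors of a common world are R-related.
Transitive (axiom 4): yes — every two-step R-path is closed by a direct edge.
Reflexive (axiom T): yes — every world is R-related to itself.
So F validates K, D, KD45, S5. The strongest is S5.

S5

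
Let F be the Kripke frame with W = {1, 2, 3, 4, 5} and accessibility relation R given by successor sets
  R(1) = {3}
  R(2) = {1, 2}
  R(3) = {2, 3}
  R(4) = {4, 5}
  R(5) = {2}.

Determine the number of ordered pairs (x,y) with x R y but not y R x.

5

Enumerating: (1,3), (2,1), (3,2), (4,5), (5,2).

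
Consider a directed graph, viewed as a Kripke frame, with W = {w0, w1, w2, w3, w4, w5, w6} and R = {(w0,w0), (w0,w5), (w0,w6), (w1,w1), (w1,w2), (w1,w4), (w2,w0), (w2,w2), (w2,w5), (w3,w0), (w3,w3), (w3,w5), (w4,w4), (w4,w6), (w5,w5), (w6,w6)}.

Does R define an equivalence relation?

Reflexive: yes — every world is R-related to itself.
Symmetric: no — w0 R w5 but not w5 R w0.
Transitive: no — w1 R w2 and w2 R w0, but not w1 R w0.
So R is not an equivalence relation.

No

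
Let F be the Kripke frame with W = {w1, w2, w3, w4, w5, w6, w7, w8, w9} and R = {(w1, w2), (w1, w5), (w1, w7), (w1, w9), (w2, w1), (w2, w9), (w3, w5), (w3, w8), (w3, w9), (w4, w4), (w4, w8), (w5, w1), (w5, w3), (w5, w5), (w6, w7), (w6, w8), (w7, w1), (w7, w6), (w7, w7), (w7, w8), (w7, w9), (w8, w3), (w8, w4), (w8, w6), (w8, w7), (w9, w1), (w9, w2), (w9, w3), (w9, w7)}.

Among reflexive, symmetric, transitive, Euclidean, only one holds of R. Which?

symmetric

Reflexive: no — w1 is not related to itself.
Symmetric: yes — every pair in R has its reverse in R.
Transitive: no — w1 R w5 and w5 R w3, but not w1 R w3.
Euclidean: no — w1 R w2 and w1 R w5, but not w2 R w5.
Only symmetric holds.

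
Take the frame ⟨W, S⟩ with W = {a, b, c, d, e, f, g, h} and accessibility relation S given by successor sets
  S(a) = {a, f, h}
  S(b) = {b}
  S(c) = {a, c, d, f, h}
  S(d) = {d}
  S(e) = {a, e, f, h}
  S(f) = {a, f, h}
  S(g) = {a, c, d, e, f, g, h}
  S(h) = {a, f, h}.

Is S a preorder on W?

Reflexive: yes — every world is S-related to itself.
Transitive: yes — every two-step S-path is closed by a direct edge.
So S is a preorder.

Yes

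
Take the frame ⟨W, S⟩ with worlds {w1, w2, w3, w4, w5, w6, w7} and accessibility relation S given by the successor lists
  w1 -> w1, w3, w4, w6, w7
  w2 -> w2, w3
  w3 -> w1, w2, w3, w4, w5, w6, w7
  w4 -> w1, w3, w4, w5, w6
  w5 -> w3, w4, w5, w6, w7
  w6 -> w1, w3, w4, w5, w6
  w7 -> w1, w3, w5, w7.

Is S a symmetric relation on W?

Yes

Symmetric: yes — every pair in S has its reverse in S.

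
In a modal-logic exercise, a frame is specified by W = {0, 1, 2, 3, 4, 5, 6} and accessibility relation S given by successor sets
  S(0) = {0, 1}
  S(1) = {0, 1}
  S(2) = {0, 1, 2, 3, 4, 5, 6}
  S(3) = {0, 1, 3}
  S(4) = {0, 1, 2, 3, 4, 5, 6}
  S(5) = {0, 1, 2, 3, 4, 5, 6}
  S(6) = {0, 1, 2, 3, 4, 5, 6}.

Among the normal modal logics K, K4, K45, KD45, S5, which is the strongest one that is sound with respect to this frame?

K4

Transitive (axiom 4): yes — every two-step S-path is closed by a direct edge.
Euclidean (axiom 5): no — 2 S 0 and 2 S 3, but not 0 S 3.
Serial (axiom D): yes — every world has a successor (e.g. 0 S 0).
Reflexive (axiom T): yes — every world is S-related to itself.
So F validates K, K4; K45 would additionally require S to be Euclidean. The strongest is K4.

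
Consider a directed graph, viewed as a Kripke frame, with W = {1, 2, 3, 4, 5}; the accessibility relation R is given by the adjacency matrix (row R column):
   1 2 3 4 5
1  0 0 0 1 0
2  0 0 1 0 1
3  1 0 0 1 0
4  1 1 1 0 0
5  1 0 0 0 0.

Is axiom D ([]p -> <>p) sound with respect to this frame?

Yes

Axiom D corresponds to the accessibility relation being serial.
Serial: yes — every world has a successor (e.g. 1 R 4).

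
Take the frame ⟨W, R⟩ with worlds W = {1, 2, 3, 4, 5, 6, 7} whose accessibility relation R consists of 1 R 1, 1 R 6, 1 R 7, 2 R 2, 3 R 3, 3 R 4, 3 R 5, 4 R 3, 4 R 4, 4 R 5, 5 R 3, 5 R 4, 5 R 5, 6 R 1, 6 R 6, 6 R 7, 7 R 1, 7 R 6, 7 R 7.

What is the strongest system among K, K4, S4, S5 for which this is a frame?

S5

Transitive (axiom 4): yes — every two-step R-path is closed by a direct edge.
Reflexive (axiom T): yes — every world is R-related to itself.
Euclidean (axiom 5): yes — any two successors of a common world are R-related.
So F validates K, K4, S4, S5. The strongest is S5.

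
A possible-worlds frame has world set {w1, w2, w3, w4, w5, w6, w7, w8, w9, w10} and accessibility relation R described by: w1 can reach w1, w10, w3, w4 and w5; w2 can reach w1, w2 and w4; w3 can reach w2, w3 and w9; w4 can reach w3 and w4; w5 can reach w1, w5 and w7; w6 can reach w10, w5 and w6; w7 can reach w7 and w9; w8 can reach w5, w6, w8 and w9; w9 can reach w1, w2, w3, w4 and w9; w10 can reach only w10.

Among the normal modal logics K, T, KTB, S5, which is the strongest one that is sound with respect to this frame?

Reflexive (axiom T): yes — every world is R-related to itself.
Symmetric (axiom B): no — w1 R w10 but not w10 R w1.
Euclidean (axiom 5): no — w1 R w10 and w1 R w3, but not w10 R w3.
So F validates K, T; KTB would additionally require R to be symmetric. The strongest is T.

T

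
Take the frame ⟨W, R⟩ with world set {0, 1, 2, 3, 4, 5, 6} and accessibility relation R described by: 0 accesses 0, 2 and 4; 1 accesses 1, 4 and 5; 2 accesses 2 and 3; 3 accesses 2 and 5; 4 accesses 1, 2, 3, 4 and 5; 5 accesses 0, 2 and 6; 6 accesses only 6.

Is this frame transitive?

Transitive: no — 0 R 2 and 2 R 3, but not 0 R 3.

No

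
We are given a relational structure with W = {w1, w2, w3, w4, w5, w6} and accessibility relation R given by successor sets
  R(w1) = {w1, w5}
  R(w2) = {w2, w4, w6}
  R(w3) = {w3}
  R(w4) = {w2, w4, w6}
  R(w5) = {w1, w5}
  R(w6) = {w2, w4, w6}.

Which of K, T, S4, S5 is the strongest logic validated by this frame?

S5

Reflexive (axiom T): yes — every world is R-related to itself.
Transitive (axiom 4): yes — every two-step R-path is closed by a direct edge.
Euclidean (axiom 5): yes — any two successors of a common world are R-related.
So F validates K, T, S4, S5. The strongest is S5.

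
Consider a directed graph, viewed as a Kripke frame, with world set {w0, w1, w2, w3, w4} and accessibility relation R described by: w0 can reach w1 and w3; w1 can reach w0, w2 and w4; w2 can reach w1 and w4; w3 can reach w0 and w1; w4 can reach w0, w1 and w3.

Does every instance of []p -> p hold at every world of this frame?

No

By correspondence theory, T is valid on a frame iff R is reflexive.
Reflexive: no — w0 is not related to itself.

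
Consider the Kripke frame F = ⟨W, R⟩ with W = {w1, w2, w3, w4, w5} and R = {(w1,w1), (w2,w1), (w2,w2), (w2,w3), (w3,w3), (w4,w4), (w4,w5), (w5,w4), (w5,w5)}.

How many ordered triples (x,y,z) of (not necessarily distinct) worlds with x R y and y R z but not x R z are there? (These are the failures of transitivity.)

0

R is transitive; there are no such tuples.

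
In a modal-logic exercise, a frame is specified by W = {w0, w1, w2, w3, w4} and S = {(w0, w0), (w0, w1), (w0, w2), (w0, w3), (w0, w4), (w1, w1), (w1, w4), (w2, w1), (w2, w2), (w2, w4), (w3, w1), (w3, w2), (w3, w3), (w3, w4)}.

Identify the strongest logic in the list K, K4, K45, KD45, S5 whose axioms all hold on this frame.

Transitive (axiom 4): yes — every two-step S-path is closed by a direct edge.
Euclidean (axiom 5): no — w0 S w1 and w0 S w2, but not w1 S w2.
Serial (axiom D): no — w4 has no S-successor.
Reflexive (axiom T): no — w4 is not related to itself.
So F validates K, K4; K45 would additionally require S to be Euclidean. The strongest is K4.

K4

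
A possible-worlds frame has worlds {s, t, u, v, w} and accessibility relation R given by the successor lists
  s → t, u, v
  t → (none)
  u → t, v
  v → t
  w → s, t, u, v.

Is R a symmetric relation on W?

No

Symmetric: no — s R t but not t R s.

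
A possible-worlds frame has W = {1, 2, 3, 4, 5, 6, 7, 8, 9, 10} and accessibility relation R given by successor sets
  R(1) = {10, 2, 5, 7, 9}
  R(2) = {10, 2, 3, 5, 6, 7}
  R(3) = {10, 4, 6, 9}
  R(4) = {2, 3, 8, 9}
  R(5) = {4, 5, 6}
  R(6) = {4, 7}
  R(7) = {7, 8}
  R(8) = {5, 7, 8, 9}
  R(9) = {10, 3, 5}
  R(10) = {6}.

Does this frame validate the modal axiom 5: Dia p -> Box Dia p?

The schema 5 characterises exactly the Euclidean frames.
Euclidean: no — 1 R 10 and 1 R 2, but not 10 R 2.

No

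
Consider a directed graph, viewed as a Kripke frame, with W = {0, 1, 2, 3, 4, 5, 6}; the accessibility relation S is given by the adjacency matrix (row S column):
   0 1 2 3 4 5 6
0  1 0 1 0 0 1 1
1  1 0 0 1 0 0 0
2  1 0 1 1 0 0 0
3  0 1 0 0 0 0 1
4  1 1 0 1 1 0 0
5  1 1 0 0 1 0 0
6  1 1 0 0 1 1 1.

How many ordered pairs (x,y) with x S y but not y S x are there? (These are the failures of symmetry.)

11

Enumerating: (1,0), (2,3), (3,6), (4,0), (4,1), (4,3), (5,1), (5,4), (6,1), (6,4), (6,5).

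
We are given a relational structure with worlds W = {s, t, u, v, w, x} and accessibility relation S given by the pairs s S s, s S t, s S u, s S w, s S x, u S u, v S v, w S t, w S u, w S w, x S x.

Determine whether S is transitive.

Transitive: yes — every two-step S-path is closed by a direct edge.

Yes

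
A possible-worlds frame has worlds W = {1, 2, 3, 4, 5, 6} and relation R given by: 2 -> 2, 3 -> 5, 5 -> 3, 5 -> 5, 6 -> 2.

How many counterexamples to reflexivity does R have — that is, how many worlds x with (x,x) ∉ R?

Enumerating: 1, 3, 4, 6.

4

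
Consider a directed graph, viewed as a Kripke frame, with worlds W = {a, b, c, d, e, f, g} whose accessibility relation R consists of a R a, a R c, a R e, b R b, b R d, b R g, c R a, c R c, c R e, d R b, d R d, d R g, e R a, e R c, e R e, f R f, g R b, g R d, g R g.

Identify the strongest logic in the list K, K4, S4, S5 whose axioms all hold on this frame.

Transitive (axiom 4): yes — every two-step R-path is closed by a direct edge.
Reflexive (axiom T): yes — every world is R-related to itself.
Euclidean (axiom 5): yes — any two successors of a common world are R-related.
So F validates K, K4, S4, S5. The strongest is S5.

S5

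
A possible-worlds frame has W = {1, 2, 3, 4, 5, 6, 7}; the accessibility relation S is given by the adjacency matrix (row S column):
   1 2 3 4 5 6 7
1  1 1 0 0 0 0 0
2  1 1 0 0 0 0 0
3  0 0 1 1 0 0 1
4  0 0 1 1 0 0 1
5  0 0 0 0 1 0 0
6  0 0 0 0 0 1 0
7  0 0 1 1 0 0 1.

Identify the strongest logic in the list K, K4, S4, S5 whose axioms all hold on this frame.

S5

Transitive (axiom 4): yes — every two-step S-path is closed by a direct edge.
Reflexive (axiom T): yes — every world is S-related to itself.
Euclidean (axiom 5): yes — any two successors of a common world are S-related.
So F validates K, K4, S4, S5. The strongest is S5.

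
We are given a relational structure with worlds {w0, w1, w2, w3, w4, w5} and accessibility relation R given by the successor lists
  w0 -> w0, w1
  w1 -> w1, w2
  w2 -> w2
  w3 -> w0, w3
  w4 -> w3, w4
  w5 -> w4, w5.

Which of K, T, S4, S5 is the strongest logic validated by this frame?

Reflexive (axiom T): yes — every world is R-related to itself.
Transitive (axiom 4): no — w0 R w1 and w1 R w2, but not w0 R w2.
Euclidean (axiom 5): no — w0 R w1 and w0 R w0, but not w1 R w0.
So F validates K, T; S4 would additionally require R to be transitive. The strongest is T.

T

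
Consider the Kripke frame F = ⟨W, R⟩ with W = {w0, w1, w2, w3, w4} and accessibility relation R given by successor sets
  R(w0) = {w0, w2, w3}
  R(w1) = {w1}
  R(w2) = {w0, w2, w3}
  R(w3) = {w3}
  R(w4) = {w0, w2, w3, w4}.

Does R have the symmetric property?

Symmetric: no — w0 R w3 but not w3 R w0.

No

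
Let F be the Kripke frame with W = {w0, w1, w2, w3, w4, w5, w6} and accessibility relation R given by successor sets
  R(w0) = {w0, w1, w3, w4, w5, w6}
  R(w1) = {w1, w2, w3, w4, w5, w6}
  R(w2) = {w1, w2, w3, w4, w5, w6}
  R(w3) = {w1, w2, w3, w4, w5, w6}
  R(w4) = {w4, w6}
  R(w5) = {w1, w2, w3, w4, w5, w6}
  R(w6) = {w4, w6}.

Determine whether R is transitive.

Transitive: no — w0 R w1 and w1 R w2, but not w0 R w2.

No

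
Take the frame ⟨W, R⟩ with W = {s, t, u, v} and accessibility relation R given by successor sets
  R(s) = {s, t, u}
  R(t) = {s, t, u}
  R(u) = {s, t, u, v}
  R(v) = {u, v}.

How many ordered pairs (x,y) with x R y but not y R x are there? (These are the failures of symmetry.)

0

R is symmetric; there are no such tuples.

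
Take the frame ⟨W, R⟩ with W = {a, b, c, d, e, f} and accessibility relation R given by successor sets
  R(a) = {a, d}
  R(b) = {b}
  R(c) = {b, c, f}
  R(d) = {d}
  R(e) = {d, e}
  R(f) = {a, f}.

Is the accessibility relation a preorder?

No

Reflexive: yes — every world is R-related to itself.
Transitive: no — c R f and f R a, but not c R a.
So R is not a preorder.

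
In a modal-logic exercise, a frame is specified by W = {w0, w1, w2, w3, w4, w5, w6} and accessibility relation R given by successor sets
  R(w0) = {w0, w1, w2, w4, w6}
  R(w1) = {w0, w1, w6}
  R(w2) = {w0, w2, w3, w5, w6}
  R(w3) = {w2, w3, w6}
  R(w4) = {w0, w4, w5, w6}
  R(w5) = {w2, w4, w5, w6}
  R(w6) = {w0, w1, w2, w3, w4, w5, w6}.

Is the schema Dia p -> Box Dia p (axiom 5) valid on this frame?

No

Axiom 5 corresponds to the accessibility relation being Euclidean.
Euclidean: no — w0 R w1 and w0 R w2, but not w1 R w2.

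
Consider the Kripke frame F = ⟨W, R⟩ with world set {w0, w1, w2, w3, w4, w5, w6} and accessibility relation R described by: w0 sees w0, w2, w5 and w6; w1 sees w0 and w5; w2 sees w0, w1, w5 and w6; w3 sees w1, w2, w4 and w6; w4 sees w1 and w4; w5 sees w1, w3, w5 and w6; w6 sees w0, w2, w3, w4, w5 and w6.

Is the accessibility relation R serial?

Serial: yes — every world has a successor (e.g. w0 R w0).

Yes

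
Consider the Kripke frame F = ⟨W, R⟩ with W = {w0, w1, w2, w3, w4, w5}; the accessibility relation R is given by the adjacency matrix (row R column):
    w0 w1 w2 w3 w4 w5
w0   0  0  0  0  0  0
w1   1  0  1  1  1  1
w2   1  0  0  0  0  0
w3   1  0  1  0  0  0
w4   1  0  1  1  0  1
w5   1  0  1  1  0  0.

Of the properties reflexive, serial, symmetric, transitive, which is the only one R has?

Reflexive: no — w0 is not related to itself.
Serial: no — w0 has no R-successor.
Symmetric: no — w1 R w0 but not w0 R w1.
Transitive: yes — every two-step R-path is closed by a direct edge.
Only transitive holds.

transitive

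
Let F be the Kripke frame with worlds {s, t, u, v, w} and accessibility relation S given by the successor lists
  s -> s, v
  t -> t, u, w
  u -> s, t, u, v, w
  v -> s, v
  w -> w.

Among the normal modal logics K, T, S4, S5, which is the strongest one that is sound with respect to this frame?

T

Reflexive (axiom T): yes — every world is S-related to itself.
Transitive (axiom 4): no — t S u and u S s, but not t S s.
Euclidean (axiom 5): no — t S w and t S u, but not w S u.
So F validates K, T; S4 would additionally require S to be transitive. The strongest is T.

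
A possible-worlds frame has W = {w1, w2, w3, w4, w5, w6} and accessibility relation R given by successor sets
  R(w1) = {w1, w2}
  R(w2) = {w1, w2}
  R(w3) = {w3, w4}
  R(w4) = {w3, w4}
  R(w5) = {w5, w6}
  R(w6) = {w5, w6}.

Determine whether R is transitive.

Transitive: yes — every two-step R-path is closed by a direct edge.

Yes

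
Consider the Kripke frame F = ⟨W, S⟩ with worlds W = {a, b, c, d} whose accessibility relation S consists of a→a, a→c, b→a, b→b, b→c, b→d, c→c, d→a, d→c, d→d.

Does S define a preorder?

Yes

Reflexive: yes — every world is S-related to itself.
Transitive: yes — every two-step S-path is closed by a direct edge.
So S is a preorder.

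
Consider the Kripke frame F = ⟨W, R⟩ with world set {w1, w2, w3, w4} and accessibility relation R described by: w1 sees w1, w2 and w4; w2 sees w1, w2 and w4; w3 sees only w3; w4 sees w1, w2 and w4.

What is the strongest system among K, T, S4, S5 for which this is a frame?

S5

Reflexive (axiom T): yes — every world is R-related to itself.
Transitive (axiom 4): yes — every two-step R-path is closed by a direct edge.
Euclidean (axiom 5): yes — any two successors of a common world are R-related.
So F validates K, T, S4, S5. The strongest is S5.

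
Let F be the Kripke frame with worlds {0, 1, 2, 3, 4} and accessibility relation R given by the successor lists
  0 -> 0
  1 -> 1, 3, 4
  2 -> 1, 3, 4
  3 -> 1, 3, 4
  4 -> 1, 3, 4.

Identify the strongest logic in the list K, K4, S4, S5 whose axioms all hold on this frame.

Transitive (axiom 4): yes — every two-step R-path is closed by a direct edge.
Reflexive (axiom T): no — 2 is not related to itself.
Euclidean (axiom 5): yes — any two successors of a common world are R-related.
So F validates K, K4; S4 would additionally require R to be reflexive. The strongest is K4.

K4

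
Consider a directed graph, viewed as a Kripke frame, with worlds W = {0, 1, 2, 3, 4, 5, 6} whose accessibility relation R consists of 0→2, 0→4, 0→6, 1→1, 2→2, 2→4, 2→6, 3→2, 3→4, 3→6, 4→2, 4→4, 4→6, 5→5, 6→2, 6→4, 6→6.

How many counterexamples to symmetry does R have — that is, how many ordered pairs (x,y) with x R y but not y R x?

6

Enumerating: (0,2), (0,4), (0,6), (3,2), (3,4), (3,6).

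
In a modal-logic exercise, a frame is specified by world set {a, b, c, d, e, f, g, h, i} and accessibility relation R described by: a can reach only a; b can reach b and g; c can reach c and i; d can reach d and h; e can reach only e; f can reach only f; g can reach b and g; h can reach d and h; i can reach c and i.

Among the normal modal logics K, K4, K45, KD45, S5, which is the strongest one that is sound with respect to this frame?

S5

Transitive (axiom 4): yes — every two-step R-path is closed by a direct edge.
Euclidean (axiom 5): yes — any two successors of a common world are R-related.
Serial (axiom D): yes — every world has a successor (e.g. a R a).
Reflexive (axiom T): yes — every world is R-related to itself.
So F validates K, K4, K45, KD45, S5. The strongest is S5.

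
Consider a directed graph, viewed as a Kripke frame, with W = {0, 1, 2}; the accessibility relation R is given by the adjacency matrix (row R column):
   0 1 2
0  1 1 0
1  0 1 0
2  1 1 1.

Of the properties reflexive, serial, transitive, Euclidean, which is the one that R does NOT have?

Reflexive: yes — every world is R-related to itself.
Serial: yes — every world has a successor (e.g. 0 R 0).
Transitive: yes — every two-step R-path is closed by a direct edge.
Euclidean: no — 2 R 1 and 2 R 0, but not 1 R 0.
Only Euclidean fails.

Euclidean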